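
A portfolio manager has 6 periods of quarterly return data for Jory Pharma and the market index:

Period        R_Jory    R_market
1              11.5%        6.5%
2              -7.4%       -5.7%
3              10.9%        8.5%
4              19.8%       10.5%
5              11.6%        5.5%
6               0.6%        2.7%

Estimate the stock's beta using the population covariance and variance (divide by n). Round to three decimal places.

1.606

Mean R_i = (11.5 − 7.4 + 10.9 + 19.8 + 11.6 + 0.6) / 6 = 7.8333%
Mean R_m = (6.5 − 5.7 + 8.5 + 10.5 + 5.5 + 2.7) / 6 = 4.6667%
Σ(R_i − R̄_i)(R_m − R̄_m) = 263.5667  ⇒  Cov = 263.5667 / 6 = 43.9278
Σ(R_m − R̄_m)² = 164.1133  ⇒  Var(R_m) = 164.1133 / 6 = 27.3522
β = Cov / Var(R_m) = 43.9278 / 27.3522 = 1.6060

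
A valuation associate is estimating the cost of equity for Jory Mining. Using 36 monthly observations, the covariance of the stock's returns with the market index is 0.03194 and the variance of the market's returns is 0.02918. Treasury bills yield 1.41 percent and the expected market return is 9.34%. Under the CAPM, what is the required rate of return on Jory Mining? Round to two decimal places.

β = Cov(R_i, R_m) / Var(R_m) = 0.03194 / 0.02918 = 1.0946
MRP = 9.34% − 1.41% = 7.93%
E(R) = R_f + β × MRP = 1.41% + 1.0946 × 7.93% = 10.09%

10.09%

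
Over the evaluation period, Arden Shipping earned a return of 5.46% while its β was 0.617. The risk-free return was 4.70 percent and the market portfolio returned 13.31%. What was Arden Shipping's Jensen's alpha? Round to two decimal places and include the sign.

Market excess return = 13.31% − 4.70% = 8.61%
CAPM benchmark = R_f + β(R_m − R_f) = 4.70% + 0.617 × 8.61% = 10.01237%
α = actual − benchmark = 5.46% − 10.01237% = -4.55%

-4.55%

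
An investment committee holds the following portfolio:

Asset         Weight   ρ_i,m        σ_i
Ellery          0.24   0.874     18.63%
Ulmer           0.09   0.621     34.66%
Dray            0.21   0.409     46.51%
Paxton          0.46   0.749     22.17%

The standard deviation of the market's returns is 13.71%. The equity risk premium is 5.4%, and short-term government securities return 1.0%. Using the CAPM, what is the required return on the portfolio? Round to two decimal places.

7.88%

β_Ellery = 0.874 × 18.63% / 13.71% = 1.1876
β_Ulmer = 0.621 × 34.66% / 13.71% = 1.5699
β_Dray = 0.409 × 46.51% / 13.71% = 1.3875
β_Paxton = 0.749 × 22.17% / 13.71% = 1.2112
β_P = Σ w_i β_i = 0.24×1.1876 + 0.09×1.5699 + 0.21×1.3875 + 0.46×1.2112 = 1.2748
E(R_P) = R_f + β_P × MRP = 1.0% + 1.2748 × 5.4% = 7.88%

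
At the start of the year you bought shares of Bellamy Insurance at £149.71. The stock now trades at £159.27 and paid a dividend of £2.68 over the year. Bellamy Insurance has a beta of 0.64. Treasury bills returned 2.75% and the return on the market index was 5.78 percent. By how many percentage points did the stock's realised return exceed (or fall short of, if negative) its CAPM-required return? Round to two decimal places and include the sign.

+3.49%

Realised HPR = (P1 + D1 − P0) / P0 = (159.27 + 2.68 − 149.71) / 149.71 = 12.24 / 149.71 = 8.1758%
MRP = 5.78% − 2.75% = 3.03%
CAPM required = R_f + β·MRP = 2.75% + 0.64 × 3.03% = 4.6892%
α = realised − required = 8.1758% − 4.6892% = +3.49%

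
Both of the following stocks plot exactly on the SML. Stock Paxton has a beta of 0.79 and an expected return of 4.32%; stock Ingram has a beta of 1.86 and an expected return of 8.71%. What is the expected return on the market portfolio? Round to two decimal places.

Both satisfy E(R) = R_f + β·MRP, so the slope of the SML is
MRP = (8.71% − 4.32%) / (1.86 − 0.79) = 4.39% / 1.07 = 4.1028%
R_f = E(R_Paxton) − β_Paxton·MRP = 4.32% − 0.79 × 4.1028% = 1.0788%
E(R_m) = R_f + MRP = 1.0788% + 4.1028% = 5.18%

5.18%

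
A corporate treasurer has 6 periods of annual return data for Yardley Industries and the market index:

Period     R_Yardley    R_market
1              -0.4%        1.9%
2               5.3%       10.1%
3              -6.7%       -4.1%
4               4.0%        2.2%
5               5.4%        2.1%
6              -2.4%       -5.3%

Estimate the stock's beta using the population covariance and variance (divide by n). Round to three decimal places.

0.706

Mean R_i = (-0.4 + 5.3 − 6.7 + 4.0 + 5.4 − 2.4) / 6 = 0.8667%
Mean R_m = (1.9 + 10.1 − 4.1 + 2.2 + 2.1 − 5.3) / 6 = 1.1500%
Σ(R_i − R̄_i)(R_m − R̄_m) = 107.1200  ⇒  Cov = 107.1200 / 6 = 17.8533
Σ(R_m − R̄_m)² = 151.8350  ⇒  Var(R_m) = 151.8350 / 6 = 25.3058
β = Cov / Var(R_m) = 17.8533 / 25.3058 = 0.7055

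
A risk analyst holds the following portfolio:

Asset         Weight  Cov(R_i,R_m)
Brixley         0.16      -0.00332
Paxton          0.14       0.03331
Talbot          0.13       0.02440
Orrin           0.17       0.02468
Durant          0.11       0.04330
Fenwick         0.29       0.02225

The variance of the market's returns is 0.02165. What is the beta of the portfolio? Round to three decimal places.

β_Brixley = -0.00332 / 0.02165 = -0.1533
β_Paxton = 0.03331 / 0.02165 = 1.5386
β_Talbot = 0.02440 / 0.02165 = 1.1270
β_Orrin = 0.02468 / 0.02165 = 1.1400
β_Durant = 0.04330 / 0.02165 = 2.0000
β_Fenwick = 0.02225 / 0.02165 = 1.0277
β_P = Σ w_i β_i = 0.16×-0.1533 + 0.14×1.5386 + 0.13×1.1270 + 0.17×1.1400 + 0.11×2.0000 + 0.29×1.0277 = 1.0492

1.049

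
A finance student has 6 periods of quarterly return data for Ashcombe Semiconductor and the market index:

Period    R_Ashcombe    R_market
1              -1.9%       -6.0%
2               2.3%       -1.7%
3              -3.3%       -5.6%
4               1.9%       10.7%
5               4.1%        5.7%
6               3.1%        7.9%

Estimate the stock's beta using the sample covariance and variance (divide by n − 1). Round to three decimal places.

Mean R_i = (-1.9 + 2.3 − 3.3 + 1.9 + 4.1 + 3.1) / 6 = 1.0333%
Mean R_m = (-6.0 − 1.7 − 5.6 + 10.7 + 5.7 + 7.9) / 6 = 1.8333%
Σ(R_i − R̄_i)(R_m − R̄_m) = 82.7933  ⇒  Cov = 82.7933 / 5 = 16.5587
Σ(R_m − R̄_m)² = 259.4733  ⇒  Var(R_m) = 259.4733 / 5 = 51.8947
β = Cov / Var(R_m) = 16.5587 / 51.8947 = 0.3191

0.319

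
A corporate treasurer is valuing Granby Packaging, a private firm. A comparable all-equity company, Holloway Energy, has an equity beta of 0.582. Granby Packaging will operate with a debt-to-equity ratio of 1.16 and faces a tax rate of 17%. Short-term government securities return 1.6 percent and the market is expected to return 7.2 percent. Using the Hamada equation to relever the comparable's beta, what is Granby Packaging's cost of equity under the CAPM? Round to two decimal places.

β_L = β_U × [1 + (1 − t)(D/E)] = 0.582 × [1 + (1 − 0.17) × 1.16]
    = 0.582 × [1 + 0.83 × 1.16] = 0.582 × 1.9628 = 1.1423
MRP = 7.2% − 1.6% = 5.60%
E(R) = R_f + β_L × MRP = 1.6% + 1.1423 × 5.6% = 8.00%

8.00%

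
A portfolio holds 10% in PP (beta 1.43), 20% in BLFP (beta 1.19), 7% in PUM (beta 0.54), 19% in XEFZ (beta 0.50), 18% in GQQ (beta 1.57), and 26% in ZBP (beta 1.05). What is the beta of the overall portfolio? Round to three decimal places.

1.069

β_P = Σ w_i β_i = 0.10×1.43 + 0.20×1.19 + 0.07×0.54 + 0.19×0.50 + 0.18×1.57 + 0.26×1.05 = 1.0694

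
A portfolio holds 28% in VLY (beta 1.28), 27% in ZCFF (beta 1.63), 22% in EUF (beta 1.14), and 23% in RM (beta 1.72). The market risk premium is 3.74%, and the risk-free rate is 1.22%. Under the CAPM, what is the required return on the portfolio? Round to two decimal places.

6.62%

β_P = Σ w_i β_i = 0.28×1.28 + 0.27×1.63 + 0.22×1.14 + 0.23×1.72 = 1.4449
E(R_P) = R_f + β_P × MRP = 1.22% + 1.4449 × 3.74% = 6.62%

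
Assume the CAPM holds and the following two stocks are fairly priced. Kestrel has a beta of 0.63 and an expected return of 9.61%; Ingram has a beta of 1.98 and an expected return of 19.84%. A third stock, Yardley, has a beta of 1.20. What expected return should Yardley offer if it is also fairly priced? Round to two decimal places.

MRP (SML slope) = (19.84% − 9.61%) / (1.98 − 0.63) = 10.23% / 1.35 = 7.5778%
R_f (intercept) = 9.61% − 0.63 × 7.5778% = 4.8360%
E(R_Yardley) = R_f + β × MRP = 4.8360% + 1.20 × 7.5778% = 13.93%

13.93%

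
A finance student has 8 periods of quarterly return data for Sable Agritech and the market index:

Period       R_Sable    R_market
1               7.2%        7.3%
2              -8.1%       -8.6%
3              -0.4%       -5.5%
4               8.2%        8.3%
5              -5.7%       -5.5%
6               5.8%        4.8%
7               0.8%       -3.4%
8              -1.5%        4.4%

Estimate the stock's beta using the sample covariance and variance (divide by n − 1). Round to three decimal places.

0.777

Mean R_i = (7.2 − 8.1 − 0.4 + 8.2 − 5.7 + 5.8 + 0.8 − 1.5) / 8 = 0.7875%
Mean R_m = (7.3 − 8.6 − 5.5 + 8.3 − 5.5 + 4.8 − 3.4 + 4.4) / 8 = 0.2250%
Σ(R_i − R̄_i)(R_m − R̄_m) = 240.9325  ⇒  Cov = 240.9325 / 7 = 34.4189
Σ(R_m − R̄_m)² = 310.1950  ⇒  Var(R_m) = 310.1950 / 7 = 44.3136
β = Cov / Var(R_m) = 34.4189 / 44.3136 = 0.7767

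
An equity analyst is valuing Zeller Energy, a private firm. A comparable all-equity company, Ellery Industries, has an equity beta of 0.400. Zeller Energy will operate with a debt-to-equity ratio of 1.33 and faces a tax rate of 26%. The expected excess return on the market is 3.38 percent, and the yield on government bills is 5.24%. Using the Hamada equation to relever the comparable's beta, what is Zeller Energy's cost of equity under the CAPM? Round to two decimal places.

β_L = β_U × [1 + (1 − t)(D/E)] = 0.400 × [1 + (1 − 0.26) × 1.33]
    = 0.400 × [1 + 0.74 × 1.33] = 0.400 × 1.9842 = 0.7937
E(R) = R_f + β_L × MRP = 5.24% + 0.7937 × 3.38% = 7.92%

7.92%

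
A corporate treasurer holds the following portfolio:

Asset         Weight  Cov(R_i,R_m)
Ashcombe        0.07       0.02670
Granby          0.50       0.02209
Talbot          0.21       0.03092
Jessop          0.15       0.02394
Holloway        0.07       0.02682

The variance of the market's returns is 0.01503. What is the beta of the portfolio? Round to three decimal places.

1.655

β_Ashcombe = 0.02670 / 0.01503 = 1.7764
β_Granby = 0.02209 / 0.01503 = 1.4697
β_Talbot = 0.03092 / 0.01503 = 2.0572
β_Jessop = 0.02394 / 0.01503 = 1.5928
β_Holloway = 0.02682 / 0.01503 = 1.7844
β_P = Σ w_i β_i = 0.07×1.7764 + 0.50×1.4697 + 0.21×2.0572 + 0.15×1.5928 + 0.07×1.7844 = 1.6550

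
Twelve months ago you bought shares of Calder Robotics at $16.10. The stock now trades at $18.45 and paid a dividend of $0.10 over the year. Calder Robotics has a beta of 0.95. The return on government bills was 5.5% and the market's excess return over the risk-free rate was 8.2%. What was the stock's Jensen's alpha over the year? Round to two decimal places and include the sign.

+1.93%

Realised HPR = (P1 + D1 − P0) / P0 = (18.45 + 0.10 − 16.10) / 16.10 = 2.45 / 16.10 = 15.2174%
CAPM required = R_f + β·MRP = 5.5% + 0.95 × 8.2% = 13.2900%
α = realised − required = 15.2174% − 13.2900% = +1.93%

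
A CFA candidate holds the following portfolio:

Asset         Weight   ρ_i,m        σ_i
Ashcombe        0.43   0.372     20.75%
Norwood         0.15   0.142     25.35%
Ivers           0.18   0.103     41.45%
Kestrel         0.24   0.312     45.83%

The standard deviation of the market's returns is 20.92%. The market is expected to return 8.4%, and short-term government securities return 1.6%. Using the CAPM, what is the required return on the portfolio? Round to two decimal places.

β_Ashcombe = 0.372 × 20.75% / 20.92% = 0.3690
β_Norwood = 0.142 × 25.35% / 20.92% = 0.1721
β_Ivers = 0.103 × 41.45% / 20.92% = 0.2041
β_Kestrel = 0.312 × 45.83% / 20.92% = 0.6835
β_P = Σ w_i β_i = 0.43×0.3690 + 0.15×0.1721 + 0.18×0.2041 + 0.24×0.6835 = 0.3853
MRP = 8.4% − 1.6% = 6.80%
E(R_P) = R_f + β_P × MRP = 1.6% + 0.3853 × 6.8% = 4.22%

4.22%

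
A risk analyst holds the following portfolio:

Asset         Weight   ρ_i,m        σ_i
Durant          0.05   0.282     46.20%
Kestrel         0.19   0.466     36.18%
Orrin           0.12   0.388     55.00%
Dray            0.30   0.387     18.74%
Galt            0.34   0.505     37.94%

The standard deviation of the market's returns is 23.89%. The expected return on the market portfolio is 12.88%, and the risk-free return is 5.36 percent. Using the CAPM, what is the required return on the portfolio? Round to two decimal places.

β_Durant = 0.282 × 46.20% / 23.89% = 0.5453
β_Kestrel = 0.466 × 36.18% / 23.89% = 0.7057
β_Orrin = 0.388 × 55.00% / 23.89% = 0.8933
β_Dray = 0.387 × 18.74% / 23.89% = 0.3036
β_Galt = 0.505 × 37.94% / 23.89% = 0.8020
β_P = Σ w_i β_i = 0.05×0.5453 + 0.19×0.7057 + 0.12×0.8933 + 0.30×0.3036 + 0.34×0.8020 = 0.6323
MRP = 12.88% − 5.36% = 7.52%
E(R_P) = R_f + β_P × MRP = 5.36% + 0.6323 × 7.52% = 10.11%

10.11%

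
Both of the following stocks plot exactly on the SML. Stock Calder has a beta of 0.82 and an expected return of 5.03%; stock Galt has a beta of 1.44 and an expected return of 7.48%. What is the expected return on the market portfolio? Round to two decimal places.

Both satisfy E(R) = R_f + β·MRP, so the slope of the SML is
MRP = (7.48% − 5.03%) / (1.44 − 0.82) = 2.45% / 0.62 = 3.9516%
R_f = E(R_Calder) − β_Calder·MRP = 5.03% − 0.82 × 3.9516% = 1.7897%
E(R_m) = R_f + MRP = 1.7897% + 3.9516% = 5.74%

5.74%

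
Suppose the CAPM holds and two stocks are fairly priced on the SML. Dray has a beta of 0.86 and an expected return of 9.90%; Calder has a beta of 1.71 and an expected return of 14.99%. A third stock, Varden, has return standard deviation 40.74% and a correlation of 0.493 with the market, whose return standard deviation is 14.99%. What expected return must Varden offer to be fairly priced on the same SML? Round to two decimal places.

MRP = (14.99% − 9.90%) / (1.71 − 0.86) = 5.9882%
R_f = 9.90% − 0.86 × 5.9882% = 4.7501%
β_Varden = ρ·σ_i/σ_m = 0.493 × 40.74 / 14.99 = 1.3399
E(R_Varden) = R_f + β × MRP = 4.7501% + 1.3399 × 5.9882% = 12.77%

12.77%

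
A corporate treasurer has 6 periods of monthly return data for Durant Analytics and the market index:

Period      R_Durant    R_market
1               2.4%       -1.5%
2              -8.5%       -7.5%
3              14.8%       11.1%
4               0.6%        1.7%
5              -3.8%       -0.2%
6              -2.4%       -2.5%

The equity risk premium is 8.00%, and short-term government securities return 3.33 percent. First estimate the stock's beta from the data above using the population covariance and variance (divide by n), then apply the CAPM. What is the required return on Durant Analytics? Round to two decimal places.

Mean R_i = (2.4 − 8.5 + 14.8 + 0.6 − 3.8 − 2.4) / 6 = 0.5167%
Mean R_m = (-1.5 − 7.5 + 11.1 + 1.7 − 0.2 − 2.5) / 6 = 0.1833%
Σ(R_i − R̄_i)(R_m − R̄_m) = 231.6417  ⇒  Cov = 231.6417 / 6 = 38.6070
Σ(R_m − R̄_m)² = 190.6883  ⇒  Var(R_m) = 190.6883 / 6 = 31.7814
β = Cov / Var(R_m) = 38.6070 / 31.7814 = 1.2148
E(R) = R_f + β × MRP = 3.33% + 1.2148 × 8.00% = 13.05%

13.05%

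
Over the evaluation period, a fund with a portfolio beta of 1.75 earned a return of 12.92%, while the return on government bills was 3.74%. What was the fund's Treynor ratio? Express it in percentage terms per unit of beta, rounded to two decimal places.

5.25%

Treynor = (R_P − R_f) / β_P = (12.92% − 3.74%) / 1.7500 = 9.18% / 1.7500 = 5.25%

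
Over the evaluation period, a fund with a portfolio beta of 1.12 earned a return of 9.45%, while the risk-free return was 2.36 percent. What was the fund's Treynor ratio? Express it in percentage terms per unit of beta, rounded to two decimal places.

Treynor = (R_P − R_f) / β_P = (9.45% − 2.36%) / 1.1200 = 7.09% / 1.1200 = 6.33%

6.33%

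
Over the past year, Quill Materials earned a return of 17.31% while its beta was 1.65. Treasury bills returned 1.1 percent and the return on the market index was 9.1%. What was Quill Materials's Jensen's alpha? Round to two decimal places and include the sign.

Market excess return = 9.1% − 1.1% = 8.00%
CAPM benchmark = R_f + β(R_m − R_f) = 1.1% + 1.65 × 8.0% = 14.3000%
α = actual − benchmark = 17.31% − 14.3000% = +3.01%

+3.01%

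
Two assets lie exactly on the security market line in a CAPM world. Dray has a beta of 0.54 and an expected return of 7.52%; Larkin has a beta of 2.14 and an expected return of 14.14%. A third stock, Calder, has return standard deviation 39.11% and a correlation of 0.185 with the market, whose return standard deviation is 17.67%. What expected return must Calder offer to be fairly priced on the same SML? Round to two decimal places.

MRP = (14.14% − 7.52%) / (2.14 − 0.54) = 4.1375%
R_f = 7.52% − 0.54 × 4.1375% = 5.2858%
β_Calder = ρ·σ_i/σ_m = 0.185 × 39.11 / 17.67 = 0.4095
E(R_Calder) = R_f + β × MRP = 5.2858% + 0.4095 × 4.1375% = 6.98%

6.98%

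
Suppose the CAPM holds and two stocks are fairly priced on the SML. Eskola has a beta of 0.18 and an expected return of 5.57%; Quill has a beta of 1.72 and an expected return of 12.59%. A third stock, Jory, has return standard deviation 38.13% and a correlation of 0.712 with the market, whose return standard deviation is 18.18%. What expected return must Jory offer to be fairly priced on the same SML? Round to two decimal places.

MRP = (12.59% − 5.57%) / (1.72 − 0.18) = 4.5584%
R_f = 5.57% − 0.18 × 4.5584% = 4.7495%
β_Jory = ρ·σ_i/σ_m = 0.712 × 38.13 / 18.18 = 1.4933
E(R_Jory) = R_f + β × MRP = 4.7495% + 1.4933 × 4.5584% = 11.56%

11.56%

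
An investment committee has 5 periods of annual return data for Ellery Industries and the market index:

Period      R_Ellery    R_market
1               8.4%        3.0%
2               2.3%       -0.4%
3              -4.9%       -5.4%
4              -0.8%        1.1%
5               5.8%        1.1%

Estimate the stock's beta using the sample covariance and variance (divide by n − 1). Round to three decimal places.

Mean R_i = (8.4 + 2.3 − 4.9 − 0.8 + 5.8) / 5 = 2.1600%
Mean R_m = (3.0 − 0.4 − 5.4 + 1.1 + 1.1) / 5 = -0.1200%
Σ(R_i − R̄_i)(R_m − R̄_m) = 57.5360  ⇒  Cov = 57.5360 / 4 = 14.3840
Σ(R_m − R̄_m)² = 40.6680  ⇒  Var(R_m) = 40.6680 / 4 = 10.1670
β = Cov / Var(R_m) = 14.3840 / 10.1670 = 1.4148

1.415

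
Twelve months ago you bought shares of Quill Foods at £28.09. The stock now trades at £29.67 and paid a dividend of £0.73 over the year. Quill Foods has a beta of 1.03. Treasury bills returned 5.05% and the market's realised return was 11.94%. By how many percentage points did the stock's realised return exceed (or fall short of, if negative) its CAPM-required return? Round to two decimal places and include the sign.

-3.92%

Realised HPR = (P1 + D1 − P0) / P0 = (29.67 + 0.73 − 28.09) / 28.09 = 2.31 / 28.09 = 8.2236%
MRP = 11.94% − 5.05% = 6.89%
CAPM required = R_f + β·MRP = 5.05% + 1.03 × 6.89% = 12.1467%
α = realised − required = 8.2236% − 12.1467% = -3.92%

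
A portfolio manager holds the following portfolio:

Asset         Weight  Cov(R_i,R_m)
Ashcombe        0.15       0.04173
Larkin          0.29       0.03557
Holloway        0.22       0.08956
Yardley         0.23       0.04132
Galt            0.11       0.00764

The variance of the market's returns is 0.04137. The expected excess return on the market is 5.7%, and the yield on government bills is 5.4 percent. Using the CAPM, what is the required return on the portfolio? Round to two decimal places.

β_Ashcombe = 0.04173 / 0.04137 = 1.0087
β_Larkin = 0.03557 / 0.04137 = 0.8598
β_Holloway = 0.08956 / 0.04137 = 2.1649
β_Yardley = 0.04132 / 0.04137 = 0.9988
β_Galt = 0.00764 / 0.04137 = 0.1847
β_P = Σ w_i β_i = 0.15×1.0087 + 0.29×0.8598 + 0.22×2.1649 + 0.23×0.9988 + 0.11×0.1847 = 1.1270
E(R_P) = R_f + β_P × MRP = 5.4% + 1.1270 × 5.7% = 11.82%

11.82%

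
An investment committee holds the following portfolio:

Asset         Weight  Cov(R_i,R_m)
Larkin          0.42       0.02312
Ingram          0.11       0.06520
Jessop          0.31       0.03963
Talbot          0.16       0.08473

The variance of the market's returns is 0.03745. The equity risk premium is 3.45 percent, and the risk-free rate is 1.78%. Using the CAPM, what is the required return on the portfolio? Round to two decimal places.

5.72%

β_Larkin = 0.02312 / 0.03745 = 0.6174
β_Ingram = 0.06520 / 0.03745 = 1.7410
β_Jessop = 0.03963 / 0.03745 = 1.0582
β_Talbot = 0.08473 / 0.03745 = 2.2625
β_P = Σ w_i β_i = 0.42×0.6174 + 0.11×1.7410 + 0.31×1.0582 + 0.16×2.2625 = 1.1409
E(R_P) = R_f + β_P × MRP = 1.78% + 1.1409 × 3.45% = 5.72%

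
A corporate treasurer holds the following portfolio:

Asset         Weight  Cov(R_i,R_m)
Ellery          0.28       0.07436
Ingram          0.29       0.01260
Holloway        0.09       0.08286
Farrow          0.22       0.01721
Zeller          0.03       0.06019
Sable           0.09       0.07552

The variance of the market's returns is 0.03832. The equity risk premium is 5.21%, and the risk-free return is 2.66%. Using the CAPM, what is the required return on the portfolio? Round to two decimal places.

β_Ellery = 0.07436 / 0.03832 = 1.9405
β_Ingram = 0.01260 / 0.03832 = 0.3288
β_Holloway = 0.08286 / 0.03832 = 2.1623
β_Farrow = 0.01721 / 0.03832 = 0.4491
β_Zeller = 0.06019 / 0.03832 = 1.5707
β_Sable = 0.07552 / 0.03832 = 1.9708
β_P = Σ w_i β_i = 0.28×1.9405 + 0.29×0.3288 + 0.09×2.1623 + 0.22×0.4491 + 0.03×1.5707 + 0.09×1.9708 = 1.1566
E(R_P) = R_f + β_P × MRP = 2.66% + 1.1566 × 5.21% = 8.69%

8.69%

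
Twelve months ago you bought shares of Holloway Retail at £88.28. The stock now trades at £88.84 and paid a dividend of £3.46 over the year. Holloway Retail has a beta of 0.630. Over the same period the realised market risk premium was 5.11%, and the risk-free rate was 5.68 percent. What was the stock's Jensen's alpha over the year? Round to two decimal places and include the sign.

Realised HPR = (P1 + D1 − P0) / P0 = (88.84 + 3.46 − 88.28) / 88.28 = 4.02 / 88.28 = 4.5537%
CAPM required = R_f + β·MRP = 5.68% + 0.630 × 5.11% = 8.89930%
α = realised − required = 4.5537% − 8.89930% = -4.35%

-4.35%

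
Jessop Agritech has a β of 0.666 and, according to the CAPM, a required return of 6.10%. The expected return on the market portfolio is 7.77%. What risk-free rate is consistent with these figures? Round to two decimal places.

2.77%

E(R) = R_f + β(E(R_m) − R_f) = R_f(1 − β) + β·E(R_m)
6.10% = R_f × (1 − 0.666) + 0.666 × 7.77%
6.10% = R_f × 0.334 + 5.17482%
R_f = (6.10% − 5.17482%) / 0.334 = 2.77%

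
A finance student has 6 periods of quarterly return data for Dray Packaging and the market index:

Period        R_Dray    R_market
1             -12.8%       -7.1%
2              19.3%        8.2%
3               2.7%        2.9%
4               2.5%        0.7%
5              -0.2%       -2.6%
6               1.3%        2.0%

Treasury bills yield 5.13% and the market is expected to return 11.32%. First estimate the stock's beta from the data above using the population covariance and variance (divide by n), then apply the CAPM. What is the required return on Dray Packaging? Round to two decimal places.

Mean R_i = (-12.8 + 19.3 + 2.7 + 2.5 − 0.2 + 1.3) / 6 = 2.1333%
Mean R_m = (-7.1 + 8.2 + 2.9 + 0.7 − 2.6 + 2.0) / 6 = 0.6833%
Σ(R_i − R̄_i)(R_m − R̄_m) = 253.0933  ⇒  Cov = 253.0933 / 6 = 42.1822
Σ(R_m − R̄_m)² = 134.5083  ⇒  Var(R_m) = 134.5083 / 6 = 22.4181
β = Cov / Var(R_m) = 42.1822 / 22.4181 = 1.8816
MRP = 11.32% − 5.13% = 6.19%
E(R) = R_f + β × MRP = 5.13% + 1.8816 × 6.19% = 16.78%

16.78%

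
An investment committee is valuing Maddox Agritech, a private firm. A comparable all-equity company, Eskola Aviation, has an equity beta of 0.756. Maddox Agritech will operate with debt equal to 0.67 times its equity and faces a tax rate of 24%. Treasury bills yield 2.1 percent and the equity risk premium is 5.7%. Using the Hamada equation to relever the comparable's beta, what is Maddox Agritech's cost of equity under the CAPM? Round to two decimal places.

β_L = β_U × [1 + (1 − t)(D/E)] = 0.756 × [1 + (1 − 0.24) × 0.67]
    = 0.756 × [1 + 0.76 × 0.67] = 0.756 × 1.5092 = 1.1410
E(R) = R_f + β_L × MRP = 2.1% + 1.1410 × 5.7% = 8.60%

8.60%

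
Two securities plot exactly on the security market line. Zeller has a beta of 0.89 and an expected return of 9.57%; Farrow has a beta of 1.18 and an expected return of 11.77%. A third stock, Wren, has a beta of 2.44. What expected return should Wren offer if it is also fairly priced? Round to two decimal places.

MRP (SML slope) = (11.77% − 9.57%) / (1.18 − 0.89) = 2.20% / 0.29 = 7.5862%
R_f (intercept) = 9.57% − 0.89 × 7.5862% = 2.8183%
E(R_Wren) = R_f + β × MRP = 2.8183% + 2.44 × 7.5862% = 21.33%

21.33%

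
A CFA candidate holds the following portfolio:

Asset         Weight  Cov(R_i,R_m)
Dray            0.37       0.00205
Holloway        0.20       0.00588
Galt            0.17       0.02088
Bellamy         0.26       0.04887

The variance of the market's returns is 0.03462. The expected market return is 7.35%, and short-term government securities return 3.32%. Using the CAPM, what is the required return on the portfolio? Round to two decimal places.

β_Dray = 0.00205 / 0.03462 = 0.0592
β_Holloway = 0.00588 / 0.03462 = 0.1698
β_Galt = 0.02088 / 0.03462 = 0.6031
β_Bellamy = 0.04887 / 0.03462 = 1.4116
β_P = Σ w_i β_i = 0.37×0.0592 + 0.20×0.1698 + 0.17×0.6031 + 0.26×1.4116 = 0.5254
MRP = 7.35% − 3.32% = 4.03%
E(R_P) = R_f + β_P × MRP = 3.32% + 0.5254 × 4.03% = 5.44%

5.44%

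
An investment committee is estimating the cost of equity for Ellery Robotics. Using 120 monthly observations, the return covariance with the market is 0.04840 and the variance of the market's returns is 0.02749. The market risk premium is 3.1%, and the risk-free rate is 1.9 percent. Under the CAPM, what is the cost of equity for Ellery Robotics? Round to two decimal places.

β = Cov(R_i, R_m) / Var(R_m) = 0.04840 / 0.02749 = 1.7606
E(R) = R_f + β × MRP = 1.9% + 1.7606 × 3.1% = 7.36%

7.36%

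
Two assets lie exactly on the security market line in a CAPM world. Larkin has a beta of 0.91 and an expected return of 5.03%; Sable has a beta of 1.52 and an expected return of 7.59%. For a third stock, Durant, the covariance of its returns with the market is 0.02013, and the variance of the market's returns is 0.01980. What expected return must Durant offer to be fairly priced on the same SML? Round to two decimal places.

MRP = (7.59% − 5.03%) / (1.52 − 0.91) = 4.1967%
R_f = 5.03% − 0.91 × 4.1967% = 1.2110%
β_Durant = Cov / Var(R_m) = 0.02013 / 0.01980 = 1.0167
E(R_Durant) = R_f + β × MRP = 1.2110% + 1.0167 × 4.1967% = 5.48%

5.48%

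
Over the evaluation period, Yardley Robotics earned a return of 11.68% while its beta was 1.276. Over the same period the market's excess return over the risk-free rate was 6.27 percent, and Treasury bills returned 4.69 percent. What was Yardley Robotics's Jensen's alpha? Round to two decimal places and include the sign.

CAPM benchmark = R_f + β(R_m − R_f) = 4.69% + 1.276 × 6.27% = 12.69052%
α = actual − benchmark = 11.68% − 12.69052% = -1.01%

-1.01%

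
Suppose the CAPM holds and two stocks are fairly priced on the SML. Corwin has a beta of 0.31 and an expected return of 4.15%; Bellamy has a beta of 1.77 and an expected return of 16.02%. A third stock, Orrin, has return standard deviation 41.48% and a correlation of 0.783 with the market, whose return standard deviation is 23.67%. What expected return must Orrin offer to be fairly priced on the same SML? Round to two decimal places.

MRP = (16.02% − 4.15%) / (1.77 − 0.31) = 8.1301%
R_f = 4.15% − 0.31 × 8.1301% = 1.6297%
β_Orrin = ρ·σ_i/σ_m = 0.783 × 41.48 / 23.67 = 1.3722
E(R_Orrin) = R_f + β × MRP = 1.6297% + 1.3722 × 8.1301% = 12.79%

12.79%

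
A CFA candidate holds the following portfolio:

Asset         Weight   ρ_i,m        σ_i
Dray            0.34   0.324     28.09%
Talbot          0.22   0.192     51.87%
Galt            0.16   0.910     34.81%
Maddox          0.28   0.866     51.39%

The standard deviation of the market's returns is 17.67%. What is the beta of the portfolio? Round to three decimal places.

1.291

β_Dray = 0.324 × 28.09% / 17.67% = 0.5151
β_Talbot = 0.192 × 51.87% / 17.67% = 0.5636
β_Galt = 0.910 × 34.81% / 17.67% = 1.7927
β_Maddox = 0.866 × 51.39% / 17.67% = 2.5186
β_P = Σ w_i β_i = 0.34×0.5151 + 0.22×0.5636 + 0.16×1.7927 + 0.28×2.5186 = 1.2912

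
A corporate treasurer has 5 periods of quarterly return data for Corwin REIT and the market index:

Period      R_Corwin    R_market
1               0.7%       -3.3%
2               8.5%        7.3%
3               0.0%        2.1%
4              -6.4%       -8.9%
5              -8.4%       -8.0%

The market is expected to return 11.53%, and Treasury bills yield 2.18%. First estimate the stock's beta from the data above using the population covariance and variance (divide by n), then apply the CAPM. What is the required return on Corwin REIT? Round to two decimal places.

Mean R_i = (0.7 + 8.5 + 0.0 − 6.4 − 8.4) / 5 = -1.1200%
Mean R_m = (-3.3 + 7.3 + 2.1 − 8.9 − 8.0) / 5 = -2.1600%
Σ(R_i − R̄_i)(R_m − R̄_m) = 171.8040  ⇒  Cov = 171.8040 / 5 = 34.3608
Σ(R_m − R̄_m)² = 188.4720  ⇒  Var(R_m) = 188.4720 / 5 = 37.6944
β = Cov / Var(R_m) = 34.3608 / 37.6944 = 0.9116
MRP = 11.53% − 2.18% = 9.35%
E(R) = R_f + β × MRP = 2.18% + 0.9116 × 9.35% = 10.70%

10.70%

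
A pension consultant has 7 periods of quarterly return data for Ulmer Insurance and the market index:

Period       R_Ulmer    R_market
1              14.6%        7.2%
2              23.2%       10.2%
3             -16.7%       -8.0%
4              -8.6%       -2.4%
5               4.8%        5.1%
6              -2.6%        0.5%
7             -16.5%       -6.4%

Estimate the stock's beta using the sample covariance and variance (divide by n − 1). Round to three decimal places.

Mean R_i = (14.6 + 23.2 − 16.7 − 8.6 + 4.8 − 2.6 − 16.5) / 7 = -0.2571%
Mean R_m = (7.2 + 10.2 − 8.0 − 2.4 + 5.1 + 0.5 − 6.4) / 7 = 0.8857%
Σ(R_i − R̄_i)(R_m − R̄_m) = 626.3743  ⇒  Cov = 626.3743 / 6 = 104.3957
Σ(R_m − R̄_m)² = 287.3686  ⇒  Var(R_m) = 287.3686 / 6 = 47.8948
β = Cov / Var(R_m) = 104.3957 / 47.8948 = 2.1797

2.180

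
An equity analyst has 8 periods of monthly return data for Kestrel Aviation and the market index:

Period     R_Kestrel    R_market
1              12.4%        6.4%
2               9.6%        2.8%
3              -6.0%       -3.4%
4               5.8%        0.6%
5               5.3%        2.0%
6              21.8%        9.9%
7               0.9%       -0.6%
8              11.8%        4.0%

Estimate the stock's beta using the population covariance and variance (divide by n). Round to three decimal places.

Mean R_i = (12.4 + 9.6 − 6.0 + 5.8 + 5.3 + 21.8 + 0.9 + 11.8) / 8 = 7.7000%
Mean R_m = (6.4 + 2.8 − 3.4 + 0.6 + 2.0 + 9.9 − 0.6 + 4.0) / 8 = 2.7125%
Σ(R_i − R̄_i)(R_m − R̄_m) = 236.1100  ⇒  Cov = 236.1100 / 8 = 29.5138
Σ(R_m − R̄_m)² = 120.2288  ⇒  Var(R_m) = 120.2288 / 8 = 15.0286
β = Cov / Var(R_m) = 29.5138 / 15.0286 = 1.9638

1.964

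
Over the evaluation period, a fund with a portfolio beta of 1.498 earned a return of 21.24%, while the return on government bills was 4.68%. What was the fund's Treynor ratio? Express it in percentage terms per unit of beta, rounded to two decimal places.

11.05%

Treynor = (R_P − R_f) / β_P = (21.24% − 4.68%) / 1.4980 = 16.56% / 1.4980 = 11.05%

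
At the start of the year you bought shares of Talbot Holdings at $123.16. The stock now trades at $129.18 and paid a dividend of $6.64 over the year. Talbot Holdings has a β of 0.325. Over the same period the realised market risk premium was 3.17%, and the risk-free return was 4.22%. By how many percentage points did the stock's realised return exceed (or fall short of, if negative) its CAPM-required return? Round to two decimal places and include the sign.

Realised HPR = (P1 + D1 − P0) / P0 = (129.18 + 6.64 − 123.16) / 123.16 = 12.66 / 123.16 = 10.2793%
CAPM required = R_f + β·MRP = 4.22% + 0.325 × 3.17% = 5.25025%
α = realised − required = 10.2793% − 5.25025% = +5.03%

+5.03%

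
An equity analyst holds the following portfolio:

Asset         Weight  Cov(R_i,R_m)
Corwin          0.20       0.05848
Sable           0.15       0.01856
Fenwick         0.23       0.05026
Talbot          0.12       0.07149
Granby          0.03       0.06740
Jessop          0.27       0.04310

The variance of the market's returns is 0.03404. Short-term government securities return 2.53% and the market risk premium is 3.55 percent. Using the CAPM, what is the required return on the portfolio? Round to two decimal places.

β_Corwin = 0.05848 / 0.03404 = 1.7180
β_Sable = 0.01856 / 0.03404 = 0.5452
β_Fenwick = 0.05026 / 0.03404 = 1.4765
β_Talbot = 0.07149 / 0.03404 = 2.1002
β_Granby = 0.06740 / 0.03404 = 1.9800
β_Jessop = 0.04310 / 0.03404 = 1.2662
β_P = Σ w_i β_i = 0.20×1.7180 + 0.15×0.5452 + 0.23×1.4765 + 0.12×2.1002 + 0.03×1.9800 + 0.27×1.2662 = 1.4183
E(R_P) = R_f + β_P × MRP = 2.53% + 1.4183 × 3.55% = 7.56%

7.56%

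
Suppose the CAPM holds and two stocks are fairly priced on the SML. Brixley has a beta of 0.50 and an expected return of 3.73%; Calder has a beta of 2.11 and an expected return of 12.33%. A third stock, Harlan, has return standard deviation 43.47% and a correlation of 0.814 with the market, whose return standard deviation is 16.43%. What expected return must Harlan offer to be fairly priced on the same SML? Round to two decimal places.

12.56%

MRP = (12.33% − 3.73%) / (2.11 − 0.50) = 5.3416%
R_f = 3.73% − 0.50 × 5.3416% = 1.0592%
β_Harlan = ρ·σ_i/σ_m = 0.814 × 43.47 / 16.43 = 2.1537
E(R_Harlan) = R_f + β × MRP = 1.0592% + 2.1537 × 5.3416% = 12.56%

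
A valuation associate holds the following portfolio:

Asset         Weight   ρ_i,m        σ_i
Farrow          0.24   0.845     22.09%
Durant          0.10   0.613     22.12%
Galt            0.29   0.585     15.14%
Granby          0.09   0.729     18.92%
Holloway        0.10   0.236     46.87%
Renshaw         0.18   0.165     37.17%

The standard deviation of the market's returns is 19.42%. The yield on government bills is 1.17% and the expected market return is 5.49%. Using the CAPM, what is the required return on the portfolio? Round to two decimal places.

β_Farrow = 0.845 × 22.09% / 19.42% = 0.9612
β_Durant = 0.613 × 22.12% / 19.42% = 0.6982
β_Galt = 0.585 × 15.14% / 19.42% = 0.4561
β_Granby = 0.729 × 18.92% / 19.42% = 0.7102
β_Holloway = 0.236 × 46.87% / 19.42% = 0.5696
β_Renshaw = 0.165 × 37.17% / 19.42% = 0.3158
β_P = Σ w_i β_i = 0.24×0.9612 + 0.10×0.6982 + 0.29×0.4561 + 0.09×0.7102 + 0.10×0.5696 + 0.18×0.3158 = 0.6105
MRP = 5.49% − 1.17% = 4.32%
E(R_P) = R_f + β_P × MRP = 1.17% + 0.6105 × 4.32% = 3.81%

3.81%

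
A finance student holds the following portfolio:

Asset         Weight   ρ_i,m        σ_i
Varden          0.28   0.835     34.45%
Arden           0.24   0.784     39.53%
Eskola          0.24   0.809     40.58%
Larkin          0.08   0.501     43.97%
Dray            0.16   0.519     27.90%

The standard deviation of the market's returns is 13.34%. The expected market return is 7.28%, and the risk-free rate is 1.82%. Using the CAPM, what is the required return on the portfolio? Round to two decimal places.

13.06%

β_Varden = 0.835 × 34.45% / 13.34% = 2.1564
β_Arden = 0.784 × 39.53% / 13.34% = 2.3232
β_Eskola = 0.809 × 40.58% / 13.34% = 2.4610
β_Larkin = 0.501 × 43.97% / 13.34% = 1.6513
β_Dray = 0.519 × 27.90% / 13.34% = 1.0855
β_P = Σ w_i β_i = 0.28×2.1564 + 0.24×2.3232 + 0.24×2.4610 + 0.08×1.6513 + 0.16×1.0855 = 2.0578
MRP = 7.28% − 1.82% = 5.46%
E(R_P) = R_f + β_P × MRP = 1.82% + 2.0578 × 5.46% = 13.06%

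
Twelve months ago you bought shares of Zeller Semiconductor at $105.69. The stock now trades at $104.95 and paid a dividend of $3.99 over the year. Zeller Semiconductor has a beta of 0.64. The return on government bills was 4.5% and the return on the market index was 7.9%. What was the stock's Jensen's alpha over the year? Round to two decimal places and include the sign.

-3.60%

Realised HPR = (P1 + D1 − P0) / P0 = (104.95 + 3.99 − 105.69) / 105.69 = 3.25 / 105.69 = 3.0750%
MRP = 7.9% − 4.5% = 3.40%
CAPM required = R_f + β·MRP = 4.5% + 0.64 × 3.4% = 6.6760%
α = realised − required = 3.0750% − 6.6760% = -3.60%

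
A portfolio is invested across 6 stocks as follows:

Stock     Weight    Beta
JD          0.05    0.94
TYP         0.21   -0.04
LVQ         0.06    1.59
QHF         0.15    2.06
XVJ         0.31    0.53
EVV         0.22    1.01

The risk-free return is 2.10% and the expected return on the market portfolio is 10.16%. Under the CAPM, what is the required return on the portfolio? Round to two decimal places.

8.79%

β_P = Σ w_i β_i = 0.05×0.94 + 0.21×-0.04 + 0.06×1.59 + 0.15×2.06 + 0.31×0.53 + 0.22×1.01 = 0.8295
MRP = 10.16% − 2.10% = 8.06%
E(R_P) = R_f + β_P × MRP = 2.10% + 0.8295 × 8.06% = 8.79%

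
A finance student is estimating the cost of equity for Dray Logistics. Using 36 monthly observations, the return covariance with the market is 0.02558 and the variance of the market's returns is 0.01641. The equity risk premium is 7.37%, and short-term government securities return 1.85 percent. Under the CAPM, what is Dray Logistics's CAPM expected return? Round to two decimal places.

β = Cov(R_i, R_m) / Var(R_m) = 0.02558 / 0.01641 = 1.5588
E(R) = R_f + β × MRP = 1.85% + 1.5588 × 7.37% = 13.34%

13.34%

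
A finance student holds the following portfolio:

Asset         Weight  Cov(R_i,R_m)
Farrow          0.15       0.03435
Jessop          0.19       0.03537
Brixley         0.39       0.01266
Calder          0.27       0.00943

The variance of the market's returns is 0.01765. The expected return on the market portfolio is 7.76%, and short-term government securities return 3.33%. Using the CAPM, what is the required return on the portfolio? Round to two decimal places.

8.19%

β_Farrow = 0.03435 / 0.01765 = 1.9462
β_Jessop = 0.03537 / 0.01765 = 2.0040
β_Brixley = 0.01266 / 0.01765 = 0.7173
β_Calder = 0.00943 / 0.01765 = 0.5343
β_P = Σ w_i β_i = 0.15×1.9462 + 0.19×2.0040 + 0.39×0.7173 + 0.27×0.5343 = 1.0967
MRP = 7.76% − 3.33% = 4.43%
E(R_P) = R_f + β_P × MRP = 3.33% + 1.0967 × 4.43% = 8.19%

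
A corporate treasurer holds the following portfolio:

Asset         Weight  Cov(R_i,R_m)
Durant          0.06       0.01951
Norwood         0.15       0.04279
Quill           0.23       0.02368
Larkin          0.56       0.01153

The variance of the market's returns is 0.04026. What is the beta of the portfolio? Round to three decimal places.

0.484

β_Durant = 0.01951 / 0.04026 = 0.4846
β_Norwood = 0.04279 / 0.04026 = 1.0628
β_Quill = 0.02368 / 0.04026 = 0.5882
β_Larkin = 0.01153 / 0.04026 = 0.2864
β_P = Σ w_i β_i = 0.06×0.4846 + 0.15×1.0628 + 0.23×0.5882 + 0.56×0.2864 = 0.4842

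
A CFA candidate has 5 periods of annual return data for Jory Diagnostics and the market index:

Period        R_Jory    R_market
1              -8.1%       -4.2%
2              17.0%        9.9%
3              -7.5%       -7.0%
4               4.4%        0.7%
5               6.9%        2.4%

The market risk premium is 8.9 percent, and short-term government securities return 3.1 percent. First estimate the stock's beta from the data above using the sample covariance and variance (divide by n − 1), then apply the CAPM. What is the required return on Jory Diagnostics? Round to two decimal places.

Mean R_i = (-8.1 + 17.0 − 7.5 + 4.4 + 6.9) / 5 = 2.5400%
Mean R_m = (-4.2 + 9.9 − 7.0 + 0.7 + 2.4) / 5 = 0.3600%
Σ(R_i − R̄_i)(R_m − R̄_m) = 269.8880  ⇒  Cov = 269.8880 / 4 = 67.4720
Σ(R_m − R̄_m)² = 170.2520  ⇒  Var(R_m) = 170.2520 / 4 = 42.5630
β = Cov / Var(R_m) = 67.4720 / 42.5630 = 1.5852
E(R) = R_f + β × MRP = 3.1% + 1.5852 × 8.9% = 17.21%

17.21%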